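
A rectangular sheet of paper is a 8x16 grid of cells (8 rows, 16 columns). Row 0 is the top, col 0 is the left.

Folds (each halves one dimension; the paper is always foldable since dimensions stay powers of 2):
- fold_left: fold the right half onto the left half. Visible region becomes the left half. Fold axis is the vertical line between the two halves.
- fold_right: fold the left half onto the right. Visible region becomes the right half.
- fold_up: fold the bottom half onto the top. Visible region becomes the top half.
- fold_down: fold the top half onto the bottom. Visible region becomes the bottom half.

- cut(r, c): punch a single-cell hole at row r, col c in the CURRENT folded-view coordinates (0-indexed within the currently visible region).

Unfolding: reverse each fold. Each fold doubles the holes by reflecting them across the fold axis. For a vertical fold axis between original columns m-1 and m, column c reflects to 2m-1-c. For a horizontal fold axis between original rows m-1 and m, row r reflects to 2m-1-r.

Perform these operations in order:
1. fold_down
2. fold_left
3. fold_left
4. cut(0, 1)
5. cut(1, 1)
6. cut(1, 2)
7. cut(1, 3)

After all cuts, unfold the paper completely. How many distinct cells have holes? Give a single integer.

Op 1 fold_down: fold axis h@4; visible region now rows[4,8) x cols[0,16) = 4x16
Op 2 fold_left: fold axis v@8; visible region now rows[4,8) x cols[0,8) = 4x8
Op 3 fold_left: fold axis v@4; visible region now rows[4,8) x cols[0,4) = 4x4
Op 4 cut(0, 1): punch at orig (4,1); cuts so far [(4, 1)]; region rows[4,8) x cols[0,4) = 4x4
Op 5 cut(1, 1): punch at orig (5,1); cuts so far [(4, 1), (5, 1)]; region rows[4,8) x cols[0,4) = 4x4
Op 6 cut(1, 2): punch at orig (5,2); cuts so far [(4, 1), (5, 1), (5, 2)]; region rows[4,8) x cols[0,4) = 4x4
Op 7 cut(1, 3): punch at orig (5,3); cuts so far [(4, 1), (5, 1), (5, 2), (5, 3)]; region rows[4,8) x cols[0,4) = 4x4
Unfold 1 (reflect across v@4): 8 holes -> [(4, 1), (4, 6), (5, 1), (5, 2), (5, 3), (5, 4), (5, 5), (5, 6)]
Unfold 2 (reflect across v@8): 16 holes -> [(4, 1), (4, 6), (4, 9), (4, 14), (5, 1), (5, 2), (5, 3), (5, 4), (5, 5), (5, 6), (5, 9), (5, 10), (5, 11), (5, 12), (5, 13), (5, 14)]
Unfold 3 (reflect across h@4): 32 holes -> [(2, 1), (2, 2), (2, 3), (2, 4), (2, 5), (2, 6), (2, 9), (2, 10), (2, 11), (2, 12), (2, 13), (2, 14), (3, 1), (3, 6), (3, 9), (3, 14), (4, 1), (4, 6), (4, 9), (4, 14), (5, 1), (5, 2), (5, 3), (5, 4), (5, 5), (5, 6), (5, 9), (5, 10), (5, 11), (5, 12), (5, 13), (5, 14)]

Answer: 32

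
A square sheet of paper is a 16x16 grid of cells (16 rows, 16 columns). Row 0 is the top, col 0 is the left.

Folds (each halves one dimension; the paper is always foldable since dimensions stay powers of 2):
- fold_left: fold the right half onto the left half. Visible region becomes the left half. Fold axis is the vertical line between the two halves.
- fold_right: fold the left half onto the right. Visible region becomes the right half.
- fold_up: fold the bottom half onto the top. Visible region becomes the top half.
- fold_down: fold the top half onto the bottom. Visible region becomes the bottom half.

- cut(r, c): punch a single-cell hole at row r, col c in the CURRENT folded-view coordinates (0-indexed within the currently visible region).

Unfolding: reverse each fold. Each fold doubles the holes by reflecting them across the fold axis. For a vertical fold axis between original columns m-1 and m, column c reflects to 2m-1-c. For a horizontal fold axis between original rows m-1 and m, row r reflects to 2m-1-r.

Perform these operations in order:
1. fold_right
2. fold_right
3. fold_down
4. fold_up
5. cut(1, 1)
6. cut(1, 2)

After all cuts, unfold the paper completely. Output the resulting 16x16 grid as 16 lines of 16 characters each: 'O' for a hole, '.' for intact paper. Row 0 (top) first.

Answer: ................
.OO..OO..OO..OO.
................
................
................
................
.OO..OO..OO..OO.
................
................
.OO..OO..OO..OO.
................
................
................
................
.OO..OO..OO..OO.
................

Derivation:
Op 1 fold_right: fold axis v@8; visible region now rows[0,16) x cols[8,16) = 16x8
Op 2 fold_right: fold axis v@12; visible region now rows[0,16) x cols[12,16) = 16x4
Op 3 fold_down: fold axis h@8; visible region now rows[8,16) x cols[12,16) = 8x4
Op 4 fold_up: fold axis h@12; visible region now rows[8,12) x cols[12,16) = 4x4
Op 5 cut(1, 1): punch at orig (9,13); cuts so far [(9, 13)]; region rows[8,12) x cols[12,16) = 4x4
Op 6 cut(1, 2): punch at orig (9,14); cuts so far [(9, 13), (9, 14)]; region rows[8,12) x cols[12,16) = 4x4
Unfold 1 (reflect across h@12): 4 holes -> [(9, 13), (9, 14), (14, 13), (14, 14)]
Unfold 2 (reflect across h@8): 8 holes -> [(1, 13), (1, 14), (6, 13), (6, 14), (9, 13), (9, 14), (14, 13), (14, 14)]
Unfold 3 (reflect across v@12): 16 holes -> [(1, 9), (1, 10), (1, 13), (1, 14), (6, 9), (6, 10), (6, 13), (6, 14), (9, 9), (9, 10), (9, 13), (9, 14), (14, 9), (14, 10), (14, 13), (14, 14)]
Unfold 4 (reflect across v@8): 32 holes -> [(1, 1), (1, 2), (1, 5), (1, 6), (1, 9), (1, 10), (1, 13), (1, 14), (6, 1), (6, 2), (6, 5), (6, 6), (6, 9), (6, 10), (6, 13), (6, 14), (9, 1), (9, 2), (9, 5), (9, 6), (9, 9), (9, 10), (9, 13), (9, 14), (14, 1), (14, 2), (14, 5), (14, 6), (14, 9), (14, 10), (14, 13), (14, 14)]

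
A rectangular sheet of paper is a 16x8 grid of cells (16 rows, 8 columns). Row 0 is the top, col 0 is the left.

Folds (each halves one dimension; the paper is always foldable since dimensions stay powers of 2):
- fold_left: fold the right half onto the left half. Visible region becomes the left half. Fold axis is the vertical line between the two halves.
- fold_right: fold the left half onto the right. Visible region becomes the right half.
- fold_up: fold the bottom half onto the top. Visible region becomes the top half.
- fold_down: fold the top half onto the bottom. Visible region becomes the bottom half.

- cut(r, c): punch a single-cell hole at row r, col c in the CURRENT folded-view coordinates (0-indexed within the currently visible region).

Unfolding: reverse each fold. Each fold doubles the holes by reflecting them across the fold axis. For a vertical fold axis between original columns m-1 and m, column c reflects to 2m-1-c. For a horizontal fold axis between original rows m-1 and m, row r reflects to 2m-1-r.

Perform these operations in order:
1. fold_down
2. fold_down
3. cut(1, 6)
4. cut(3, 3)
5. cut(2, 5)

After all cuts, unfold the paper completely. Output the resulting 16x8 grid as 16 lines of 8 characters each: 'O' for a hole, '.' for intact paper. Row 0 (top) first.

Op 1 fold_down: fold axis h@8; visible region now rows[8,16) x cols[0,8) = 8x8
Op 2 fold_down: fold axis h@12; visible region now rows[12,16) x cols[0,8) = 4x8
Op 3 cut(1, 6): punch at orig (13,6); cuts so far [(13, 6)]; region rows[12,16) x cols[0,8) = 4x8
Op 4 cut(3, 3): punch at orig (15,3); cuts so far [(13, 6), (15, 3)]; region rows[12,16) x cols[0,8) = 4x8
Op 5 cut(2, 5): punch at orig (14,5); cuts so far [(13, 6), (14, 5), (15, 3)]; region rows[12,16) x cols[0,8) = 4x8
Unfold 1 (reflect across h@12): 6 holes -> [(8, 3), (9, 5), (10, 6), (13, 6), (14, 5), (15, 3)]
Unfold 2 (reflect across h@8): 12 holes -> [(0, 3), (1, 5), (2, 6), (5, 6), (6, 5), (7, 3), (8, 3), (9, 5), (10, 6), (13, 6), (14, 5), (15, 3)]

Answer: ...O....
.....O..
......O.
........
........
......O.
.....O..
...O....
...O....
.....O..
......O.
........
........
......O.
.....O..
...O....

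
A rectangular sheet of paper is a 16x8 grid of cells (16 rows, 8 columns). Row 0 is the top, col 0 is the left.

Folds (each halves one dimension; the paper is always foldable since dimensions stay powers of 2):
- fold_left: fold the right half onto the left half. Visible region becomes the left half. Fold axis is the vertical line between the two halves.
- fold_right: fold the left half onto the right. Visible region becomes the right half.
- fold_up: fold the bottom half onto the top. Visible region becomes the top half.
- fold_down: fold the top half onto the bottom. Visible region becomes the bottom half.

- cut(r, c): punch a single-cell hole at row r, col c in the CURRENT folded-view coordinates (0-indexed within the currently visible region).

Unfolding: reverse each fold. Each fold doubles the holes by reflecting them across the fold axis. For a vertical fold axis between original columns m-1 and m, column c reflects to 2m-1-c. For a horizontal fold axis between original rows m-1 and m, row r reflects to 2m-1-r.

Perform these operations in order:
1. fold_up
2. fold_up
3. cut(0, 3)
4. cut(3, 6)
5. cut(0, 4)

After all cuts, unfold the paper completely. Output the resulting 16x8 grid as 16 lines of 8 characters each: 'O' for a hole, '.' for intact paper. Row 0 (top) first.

Answer: ...OO...
........
........
......O.
......O.
........
........
...OO...
...OO...
........
........
......O.
......O.
........
........
...OO...

Derivation:
Op 1 fold_up: fold axis h@8; visible region now rows[0,8) x cols[0,8) = 8x8
Op 2 fold_up: fold axis h@4; visible region now rows[0,4) x cols[0,8) = 4x8
Op 3 cut(0, 3): punch at orig (0,3); cuts so far [(0, 3)]; region rows[0,4) x cols[0,8) = 4x8
Op 4 cut(3, 6): punch at orig (3,6); cuts so far [(0, 3), (3, 6)]; region rows[0,4) x cols[0,8) = 4x8
Op 5 cut(0, 4): punch at orig (0,4); cuts so far [(0, 3), (0, 4), (3, 6)]; region rows[0,4) x cols[0,8) = 4x8
Unfold 1 (reflect across h@4): 6 holes -> [(0, 3), (0, 4), (3, 6), (4, 6), (7, 3), (7, 4)]
Unfold 2 (reflect across h@8): 12 holes -> [(0, 3), (0, 4), (3, 6), (4, 6), (7, 3), (7, 4), (8, 3), (8, 4), (11, 6), (12, 6), (15, 3), (15, 4)]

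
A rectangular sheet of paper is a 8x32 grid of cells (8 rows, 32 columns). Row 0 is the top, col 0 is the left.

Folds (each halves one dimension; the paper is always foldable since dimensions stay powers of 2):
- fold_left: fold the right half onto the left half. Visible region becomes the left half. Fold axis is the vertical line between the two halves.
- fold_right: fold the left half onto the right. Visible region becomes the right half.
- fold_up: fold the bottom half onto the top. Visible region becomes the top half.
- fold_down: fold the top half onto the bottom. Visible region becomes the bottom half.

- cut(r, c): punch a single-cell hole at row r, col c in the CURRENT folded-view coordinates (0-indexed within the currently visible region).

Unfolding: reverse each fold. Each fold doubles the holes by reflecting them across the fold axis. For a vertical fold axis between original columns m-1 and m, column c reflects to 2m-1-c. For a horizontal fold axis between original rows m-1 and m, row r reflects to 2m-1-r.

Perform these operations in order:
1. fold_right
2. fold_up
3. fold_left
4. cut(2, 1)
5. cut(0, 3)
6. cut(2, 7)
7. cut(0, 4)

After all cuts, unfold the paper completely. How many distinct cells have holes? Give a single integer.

Op 1 fold_right: fold axis v@16; visible region now rows[0,8) x cols[16,32) = 8x16
Op 2 fold_up: fold axis h@4; visible region now rows[0,4) x cols[16,32) = 4x16
Op 3 fold_left: fold axis v@24; visible region now rows[0,4) x cols[16,24) = 4x8
Op 4 cut(2, 1): punch at orig (2,17); cuts so far [(2, 17)]; region rows[0,4) x cols[16,24) = 4x8
Op 5 cut(0, 3): punch at orig (0,19); cuts so far [(0, 19), (2, 17)]; region rows[0,4) x cols[16,24) = 4x8
Op 6 cut(2, 7): punch at orig (2,23); cuts so far [(0, 19), (2, 17), (2, 23)]; region rows[0,4) x cols[16,24) = 4x8
Op 7 cut(0, 4): punch at orig (0,20); cuts so far [(0, 19), (0, 20), (2, 17), (2, 23)]; region rows[0,4) x cols[16,24) = 4x8
Unfold 1 (reflect across v@24): 8 holes -> [(0, 19), (0, 20), (0, 27), (0, 28), (2, 17), (2, 23), (2, 24), (2, 30)]
Unfold 2 (reflect across h@4): 16 holes -> [(0, 19), (0, 20), (0, 27), (0, 28), (2, 17), (2, 23), (2, 24), (2, 30), (5, 17), (5, 23), (5, 24), (5, 30), (7, 19), (7, 20), (7, 27), (7, 28)]
Unfold 3 (reflect across v@16): 32 holes -> [(0, 3), (0, 4), (0, 11), (0, 12), (0, 19), (0, 20), (0, 27), (0, 28), (2, 1), (2, 7), (2, 8), (2, 14), (2, 17), (2, 23), (2, 24), (2, 30), (5, 1), (5, 7), (5, 8), (5, 14), (5, 17), (5, 23), (5, 24), (5, 30), (7, 3), (7, 4), (7, 11), (7, 12), (7, 19), (7, 20), (7, 27), (7, 28)]

Answer: 32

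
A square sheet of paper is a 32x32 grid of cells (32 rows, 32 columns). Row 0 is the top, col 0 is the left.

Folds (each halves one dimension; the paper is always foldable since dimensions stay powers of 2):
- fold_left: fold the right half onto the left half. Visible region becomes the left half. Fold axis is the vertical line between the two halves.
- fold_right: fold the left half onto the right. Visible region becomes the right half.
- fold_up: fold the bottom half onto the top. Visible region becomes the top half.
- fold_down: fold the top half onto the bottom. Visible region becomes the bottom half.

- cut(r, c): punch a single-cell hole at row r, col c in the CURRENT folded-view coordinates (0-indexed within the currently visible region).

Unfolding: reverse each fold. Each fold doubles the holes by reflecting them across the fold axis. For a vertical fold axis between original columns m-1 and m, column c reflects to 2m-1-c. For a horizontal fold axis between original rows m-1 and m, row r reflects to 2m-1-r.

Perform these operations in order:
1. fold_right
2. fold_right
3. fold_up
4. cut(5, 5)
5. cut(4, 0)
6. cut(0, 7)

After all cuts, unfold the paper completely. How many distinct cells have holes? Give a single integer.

Op 1 fold_right: fold axis v@16; visible region now rows[0,32) x cols[16,32) = 32x16
Op 2 fold_right: fold axis v@24; visible region now rows[0,32) x cols[24,32) = 32x8
Op 3 fold_up: fold axis h@16; visible region now rows[0,16) x cols[24,32) = 16x8
Op 4 cut(5, 5): punch at orig (5,29); cuts so far [(5, 29)]; region rows[0,16) x cols[24,32) = 16x8
Op 5 cut(4, 0): punch at orig (4,24); cuts so far [(4, 24), (5, 29)]; region rows[0,16) x cols[24,32) = 16x8
Op 6 cut(0, 7): punch at orig (0,31); cuts so far [(0, 31), (4, 24), (5, 29)]; region rows[0,16) x cols[24,32) = 16x8
Unfold 1 (reflect across h@16): 6 holes -> [(0, 31), (4, 24), (5, 29), (26, 29), (27, 24), (31, 31)]
Unfold 2 (reflect across v@24): 12 holes -> [(0, 16), (0, 31), (4, 23), (4, 24), (5, 18), (5, 29), (26, 18), (26, 29), (27, 23), (27, 24), (31, 16), (31, 31)]
Unfold 3 (reflect across v@16): 24 holes -> [(0, 0), (0, 15), (0, 16), (0, 31), (4, 7), (4, 8), (4, 23), (4, 24), (5, 2), (5, 13), (5, 18), (5, 29), (26, 2), (26, 13), (26, 18), (26, 29), (27, 7), (27, 8), (27, 23), (27, 24), (31, 0), (31, 15), (31, 16), (31, 31)]

Answer: 24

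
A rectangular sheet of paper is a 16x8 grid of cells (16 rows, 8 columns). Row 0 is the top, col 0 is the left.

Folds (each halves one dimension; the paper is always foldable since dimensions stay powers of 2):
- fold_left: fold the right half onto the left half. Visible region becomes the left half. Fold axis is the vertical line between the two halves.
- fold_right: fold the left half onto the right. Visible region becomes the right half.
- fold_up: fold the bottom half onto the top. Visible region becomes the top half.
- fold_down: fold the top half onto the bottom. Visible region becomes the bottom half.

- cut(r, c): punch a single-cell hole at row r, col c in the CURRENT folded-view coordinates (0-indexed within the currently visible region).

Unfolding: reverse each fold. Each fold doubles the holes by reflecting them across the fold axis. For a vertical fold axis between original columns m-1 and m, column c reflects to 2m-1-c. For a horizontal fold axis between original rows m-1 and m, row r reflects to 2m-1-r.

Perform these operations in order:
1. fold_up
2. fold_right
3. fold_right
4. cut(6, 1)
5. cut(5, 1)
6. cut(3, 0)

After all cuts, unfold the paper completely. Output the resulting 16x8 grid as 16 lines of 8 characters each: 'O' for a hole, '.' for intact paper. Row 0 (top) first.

Answer: ........
........
........
.OO..OO.
........
O..OO..O
O..OO..O
........
........
O..OO..O
O..OO..O
........
.OO..OO.
........
........
........

Derivation:
Op 1 fold_up: fold axis h@8; visible region now rows[0,8) x cols[0,8) = 8x8
Op 2 fold_right: fold axis v@4; visible region now rows[0,8) x cols[4,8) = 8x4
Op 3 fold_right: fold axis v@6; visible region now rows[0,8) x cols[6,8) = 8x2
Op 4 cut(6, 1): punch at orig (6,7); cuts so far [(6, 7)]; region rows[0,8) x cols[6,8) = 8x2
Op 5 cut(5, 1): punch at orig (5,7); cuts so far [(5, 7), (6, 7)]; region rows[0,8) x cols[6,8) = 8x2
Op 6 cut(3, 0): punch at orig (3,6); cuts so far [(3, 6), (5, 7), (6, 7)]; region rows[0,8) x cols[6,8) = 8x2
Unfold 1 (reflect across v@6): 6 holes -> [(3, 5), (3, 6), (5, 4), (5, 7), (6, 4), (6, 7)]
Unfold 2 (reflect across v@4): 12 holes -> [(3, 1), (3, 2), (3, 5), (3, 6), (5, 0), (5, 3), (5, 4), (5, 7), (6, 0), (6, 3), (6, 4), (6, 7)]
Unfold 3 (reflect across h@8): 24 holes -> [(3, 1), (3, 2), (3, 5), (3, 6), (5, 0), (5, 3), (5, 4), (5, 7), (6, 0), (6, 3), (6, 4), (6, 7), (9, 0), (9, 3), (9, 4), (9, 7), (10, 0), (10, 3), (10, 4), (10, 7), (12, 1), (12, 2), (12, 5), (12, 6)]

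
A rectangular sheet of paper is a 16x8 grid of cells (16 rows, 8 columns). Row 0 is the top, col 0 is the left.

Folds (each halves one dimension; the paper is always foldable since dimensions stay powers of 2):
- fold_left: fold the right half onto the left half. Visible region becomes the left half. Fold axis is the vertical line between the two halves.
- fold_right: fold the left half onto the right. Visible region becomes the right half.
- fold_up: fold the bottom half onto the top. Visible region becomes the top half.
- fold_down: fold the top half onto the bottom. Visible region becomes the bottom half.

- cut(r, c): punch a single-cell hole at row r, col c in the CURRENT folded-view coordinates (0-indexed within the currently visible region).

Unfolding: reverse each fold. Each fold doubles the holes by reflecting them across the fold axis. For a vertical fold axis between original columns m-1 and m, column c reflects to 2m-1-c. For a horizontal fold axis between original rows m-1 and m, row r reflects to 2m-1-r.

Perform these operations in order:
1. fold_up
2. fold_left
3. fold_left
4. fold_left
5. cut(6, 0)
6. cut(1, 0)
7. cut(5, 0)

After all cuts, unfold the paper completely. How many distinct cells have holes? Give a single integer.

Answer: 48

Derivation:
Op 1 fold_up: fold axis h@8; visible region now rows[0,8) x cols[0,8) = 8x8
Op 2 fold_left: fold axis v@4; visible region now rows[0,8) x cols[0,4) = 8x4
Op 3 fold_left: fold axis v@2; visible region now rows[0,8) x cols[0,2) = 8x2
Op 4 fold_left: fold axis v@1; visible region now rows[0,8) x cols[0,1) = 8x1
Op 5 cut(6, 0): punch at orig (6,0); cuts so far [(6, 0)]; region rows[0,8) x cols[0,1) = 8x1
Op 6 cut(1, 0): punch at orig (1,0); cuts so far [(1, 0), (6, 0)]; region rows[0,8) x cols[0,1) = 8x1
Op 7 cut(5, 0): punch at orig (5,0); cuts so far [(1, 0), (5, 0), (6, 0)]; region rows[0,8) x cols[0,1) = 8x1
Unfold 1 (reflect across v@1): 6 holes -> [(1, 0), (1, 1), (5, 0), (5, 1), (6, 0), (6, 1)]
Unfold 2 (reflect across v@2): 12 holes -> [(1, 0), (1, 1), (1, 2), (1, 3), (5, 0), (5, 1), (5, 2), (5, 3), (6, 0), (6, 1), (6, 2), (6, 3)]
Unfold 3 (reflect across v@4): 24 holes -> [(1, 0), (1, 1), (1, 2), (1, 3), (1, 4), (1, 5), (1, 6), (1, 7), (5, 0), (5, 1), (5, 2), (5, 3), (5, 4), (5, 5), (5, 6), (5, 7), (6, 0), (6, 1), (6, 2), (6, 3), (6, 4), (6, 5), (6, 6), (6, 7)]
Unfold 4 (reflect across h@8): 48 holes -> [(1, 0), (1, 1), (1, 2), (1, 3), (1, 4), (1, 5), (1, 6), (1, 7), (5, 0), (5, 1), (5, 2), (5, 3), (5, 4), (5, 5), (5, 6), (5, 7), (6, 0), (6, 1), (6, 2), (6, 3), (6, 4), (6, 5), (6, 6), (6, 7), (9, 0), (9, 1), (9, 2), (9, 3), (9, 4), (9, 5), (9, 6), (9, 7), (10, 0), (10, 1), (10, 2), (10, 3), (10, 4), (10, 5), (10, 6), (10, 7), (14, 0), (14, 1), (14, 2), (14, 3), (14, 4), (14, 5), (14, 6), (14, 7)]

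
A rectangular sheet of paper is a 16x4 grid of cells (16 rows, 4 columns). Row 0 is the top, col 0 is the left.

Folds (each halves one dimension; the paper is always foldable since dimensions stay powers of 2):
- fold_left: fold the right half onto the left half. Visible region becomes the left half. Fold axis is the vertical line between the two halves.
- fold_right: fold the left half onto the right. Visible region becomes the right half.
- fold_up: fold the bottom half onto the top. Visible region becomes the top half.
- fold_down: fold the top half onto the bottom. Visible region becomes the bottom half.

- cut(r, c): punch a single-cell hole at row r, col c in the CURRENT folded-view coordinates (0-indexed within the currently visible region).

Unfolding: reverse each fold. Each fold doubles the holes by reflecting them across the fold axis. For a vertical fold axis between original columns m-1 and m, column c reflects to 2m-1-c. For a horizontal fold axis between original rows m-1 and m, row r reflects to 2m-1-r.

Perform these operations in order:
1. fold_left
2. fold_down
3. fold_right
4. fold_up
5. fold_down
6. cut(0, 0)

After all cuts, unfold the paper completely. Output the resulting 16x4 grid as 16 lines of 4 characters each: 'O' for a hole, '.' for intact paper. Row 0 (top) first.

Op 1 fold_left: fold axis v@2; visible region now rows[0,16) x cols[0,2) = 16x2
Op 2 fold_down: fold axis h@8; visible region now rows[8,16) x cols[0,2) = 8x2
Op 3 fold_right: fold axis v@1; visible region now rows[8,16) x cols[1,2) = 8x1
Op 4 fold_up: fold axis h@12; visible region now rows[8,12) x cols[1,2) = 4x1
Op 5 fold_down: fold axis h@10; visible region now rows[10,12) x cols[1,2) = 2x1
Op 6 cut(0, 0): punch at orig (10,1); cuts so far [(10, 1)]; region rows[10,12) x cols[1,2) = 2x1
Unfold 1 (reflect across h@10): 2 holes -> [(9, 1), (10, 1)]
Unfold 2 (reflect across h@12): 4 holes -> [(9, 1), (10, 1), (13, 1), (14, 1)]
Unfold 3 (reflect across v@1): 8 holes -> [(9, 0), (9, 1), (10, 0), (10, 1), (13, 0), (13, 1), (14, 0), (14, 1)]
Unfold 4 (reflect across h@8): 16 holes -> [(1, 0), (1, 1), (2, 0), (2, 1), (5, 0), (5, 1), (6, 0), (6, 1), (9, 0), (9, 1), (10, 0), (10, 1), (13, 0), (13, 1), (14, 0), (14, 1)]
Unfold 5 (reflect across v@2): 32 holes -> [(1, 0), (1, 1), (1, 2), (1, 3), (2, 0), (2, 1), (2, 2), (2, 3), (5, 0), (5, 1), (5, 2), (5, 3), (6, 0), (6, 1), (6, 2), (6, 3), (9, 0), (9, 1), (9, 2), (9, 3), (10, 0), (10, 1), (10, 2), (10, 3), (13, 0), (13, 1), (13, 2), (13, 3), (14, 0), (14, 1), (14, 2), (14, 3)]

Answer: ....
OOOO
OOOO
....
....
OOOO
OOOO
....
....
OOOO
OOOO
....
....
OOOO
OOOO
....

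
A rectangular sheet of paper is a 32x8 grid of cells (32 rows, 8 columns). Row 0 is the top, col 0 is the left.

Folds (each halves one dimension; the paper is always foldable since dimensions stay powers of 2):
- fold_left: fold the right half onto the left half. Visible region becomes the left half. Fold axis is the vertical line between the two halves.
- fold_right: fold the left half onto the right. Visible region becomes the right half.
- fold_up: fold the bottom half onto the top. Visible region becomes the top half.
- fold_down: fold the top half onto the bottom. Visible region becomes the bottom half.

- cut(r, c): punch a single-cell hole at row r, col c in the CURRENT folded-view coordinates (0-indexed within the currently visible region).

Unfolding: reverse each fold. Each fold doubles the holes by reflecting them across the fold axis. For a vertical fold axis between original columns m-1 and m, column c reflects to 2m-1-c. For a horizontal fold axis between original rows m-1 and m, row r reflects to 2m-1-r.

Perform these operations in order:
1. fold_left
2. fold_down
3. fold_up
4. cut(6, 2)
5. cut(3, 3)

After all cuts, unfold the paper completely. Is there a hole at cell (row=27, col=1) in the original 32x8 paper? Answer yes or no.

Answer: no

Derivation:
Op 1 fold_left: fold axis v@4; visible region now rows[0,32) x cols[0,4) = 32x4
Op 2 fold_down: fold axis h@16; visible region now rows[16,32) x cols[0,4) = 16x4
Op 3 fold_up: fold axis h@24; visible region now rows[16,24) x cols[0,4) = 8x4
Op 4 cut(6, 2): punch at orig (22,2); cuts so far [(22, 2)]; region rows[16,24) x cols[0,4) = 8x4
Op 5 cut(3, 3): punch at orig (19,3); cuts so far [(19, 3), (22, 2)]; region rows[16,24) x cols[0,4) = 8x4
Unfold 1 (reflect across h@24): 4 holes -> [(19, 3), (22, 2), (25, 2), (28, 3)]
Unfold 2 (reflect across h@16): 8 holes -> [(3, 3), (6, 2), (9, 2), (12, 3), (19, 3), (22, 2), (25, 2), (28, 3)]
Unfold 3 (reflect across v@4): 16 holes -> [(3, 3), (3, 4), (6, 2), (6, 5), (9, 2), (9, 5), (12, 3), (12, 4), (19, 3), (19, 4), (22, 2), (22, 5), (25, 2), (25, 5), (28, 3), (28, 4)]
Holes: [(3, 3), (3, 4), (6, 2), (6, 5), (9, 2), (9, 5), (12, 3), (12, 4), (19, 3), (19, 4), (22, 2), (22, 5), (25, 2), (25, 5), (28, 3), (28, 4)]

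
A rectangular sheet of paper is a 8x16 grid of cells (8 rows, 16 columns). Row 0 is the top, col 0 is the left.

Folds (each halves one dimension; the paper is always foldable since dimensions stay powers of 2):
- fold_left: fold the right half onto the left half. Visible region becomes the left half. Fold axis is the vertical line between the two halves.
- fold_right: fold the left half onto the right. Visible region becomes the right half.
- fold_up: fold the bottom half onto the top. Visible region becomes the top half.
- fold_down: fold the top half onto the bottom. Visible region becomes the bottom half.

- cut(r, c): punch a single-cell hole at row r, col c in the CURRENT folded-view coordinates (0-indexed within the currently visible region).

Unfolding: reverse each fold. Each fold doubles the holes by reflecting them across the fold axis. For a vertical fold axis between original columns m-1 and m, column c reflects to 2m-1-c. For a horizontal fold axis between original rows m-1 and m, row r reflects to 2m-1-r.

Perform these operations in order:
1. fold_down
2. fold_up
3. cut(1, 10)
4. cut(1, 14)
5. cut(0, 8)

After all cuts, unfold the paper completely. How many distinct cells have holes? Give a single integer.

Op 1 fold_down: fold axis h@4; visible region now rows[4,8) x cols[0,16) = 4x16
Op 2 fold_up: fold axis h@6; visible region now rows[4,6) x cols[0,16) = 2x16
Op 3 cut(1, 10): punch at orig (5,10); cuts so far [(5, 10)]; region rows[4,6) x cols[0,16) = 2x16
Op 4 cut(1, 14): punch at orig (5,14); cuts so far [(5, 10), (5, 14)]; region rows[4,6) x cols[0,16) = 2x16
Op 5 cut(0, 8): punch at orig (4,8); cuts so far [(4, 8), (5, 10), (5, 14)]; region rows[4,6) x cols[0,16) = 2x16
Unfold 1 (reflect across h@6): 6 holes -> [(4, 8), (5, 10), (5, 14), (6, 10), (6, 14), (7, 8)]
Unfold 2 (reflect across h@4): 12 holes -> [(0, 8), (1, 10), (1, 14), (2, 10), (2, 14), (3, 8), (4, 8), (5, 10), (5, 14), (6, 10), (6, 14), (7, 8)]

Answer: 12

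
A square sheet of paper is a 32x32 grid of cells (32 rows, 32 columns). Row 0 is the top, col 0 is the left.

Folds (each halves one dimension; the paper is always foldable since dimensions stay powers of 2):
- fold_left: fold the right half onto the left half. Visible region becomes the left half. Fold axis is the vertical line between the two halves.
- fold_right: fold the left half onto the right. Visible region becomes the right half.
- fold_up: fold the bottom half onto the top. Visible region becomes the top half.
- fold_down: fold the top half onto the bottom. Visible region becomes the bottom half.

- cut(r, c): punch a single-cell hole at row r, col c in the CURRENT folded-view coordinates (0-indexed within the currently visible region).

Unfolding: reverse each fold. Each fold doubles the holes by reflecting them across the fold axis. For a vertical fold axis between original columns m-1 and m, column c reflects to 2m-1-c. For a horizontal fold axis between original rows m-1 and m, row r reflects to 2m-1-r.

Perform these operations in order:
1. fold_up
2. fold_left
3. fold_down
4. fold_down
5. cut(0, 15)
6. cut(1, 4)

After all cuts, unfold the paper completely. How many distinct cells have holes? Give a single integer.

Op 1 fold_up: fold axis h@16; visible region now rows[0,16) x cols[0,32) = 16x32
Op 2 fold_left: fold axis v@16; visible region now rows[0,16) x cols[0,16) = 16x16
Op 3 fold_down: fold axis h@8; visible region now rows[8,16) x cols[0,16) = 8x16
Op 4 fold_down: fold axis h@12; visible region now rows[12,16) x cols[0,16) = 4x16
Op 5 cut(0, 15): punch at orig (12,15); cuts so far [(12, 15)]; region rows[12,16) x cols[0,16) = 4x16
Op 6 cut(1, 4): punch at orig (13,4); cuts so far [(12, 15), (13, 4)]; region rows[12,16) x cols[0,16) = 4x16
Unfold 1 (reflect across h@12): 4 holes -> [(10, 4), (11, 15), (12, 15), (13, 4)]
Unfold 2 (reflect across h@8): 8 holes -> [(2, 4), (3, 15), (4, 15), (5, 4), (10, 4), (11, 15), (12, 15), (13, 4)]
Unfold 3 (reflect across v@16): 16 holes -> [(2, 4), (2, 27), (3, 15), (3, 16), (4, 15), (4, 16), (5, 4), (5, 27), (10, 4), (10, 27), (11, 15), (11, 16), (12, 15), (12, 16), (13, 4), (13, 27)]
Unfold 4 (reflect across h@16): 32 holes -> [(2, 4), (2, 27), (3, 15), (3, 16), (4, 15), (4, 16), (5, 4), (5, 27), (10, 4), (10, 27), (11, 15), (11, 16), (12, 15), (12, 16), (13, 4), (13, 27), (18, 4), (18, 27), (19, 15), (19, 16), (20, 15), (20, 16), (21, 4), (21, 27), (26, 4), (26, 27), (27, 15), (27, 16), (28, 15), (28, 16), (29, 4), (29, 27)]

Answer: 32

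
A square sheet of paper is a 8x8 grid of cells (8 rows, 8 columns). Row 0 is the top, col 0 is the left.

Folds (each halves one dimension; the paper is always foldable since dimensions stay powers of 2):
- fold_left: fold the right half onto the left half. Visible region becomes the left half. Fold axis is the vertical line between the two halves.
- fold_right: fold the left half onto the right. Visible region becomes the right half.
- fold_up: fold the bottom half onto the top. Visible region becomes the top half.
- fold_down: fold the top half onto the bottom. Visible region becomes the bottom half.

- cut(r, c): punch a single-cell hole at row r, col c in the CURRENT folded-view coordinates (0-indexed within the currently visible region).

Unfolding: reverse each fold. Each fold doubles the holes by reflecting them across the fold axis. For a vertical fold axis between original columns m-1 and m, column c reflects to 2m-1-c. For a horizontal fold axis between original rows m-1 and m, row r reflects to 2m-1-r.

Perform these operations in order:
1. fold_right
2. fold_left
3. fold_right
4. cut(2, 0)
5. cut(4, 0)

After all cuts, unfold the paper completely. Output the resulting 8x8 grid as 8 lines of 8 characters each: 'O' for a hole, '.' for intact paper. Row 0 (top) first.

Answer: ........
........
OOOOOOOO
........
OOOOOOOO
........
........
........

Derivation:
Op 1 fold_right: fold axis v@4; visible region now rows[0,8) x cols[4,8) = 8x4
Op 2 fold_left: fold axis v@6; visible region now rows[0,8) x cols[4,6) = 8x2
Op 3 fold_right: fold axis v@5; visible region now rows[0,8) x cols[5,6) = 8x1
Op 4 cut(2, 0): punch at orig (2,5); cuts so far [(2, 5)]; region rows[0,8) x cols[5,6) = 8x1
Op 5 cut(4, 0): punch at orig (4,5); cuts so far [(2, 5), (4, 5)]; region rows[0,8) x cols[5,6) = 8x1
Unfold 1 (reflect across v@5): 4 holes -> [(2, 4), (2, 5), (4, 4), (4, 5)]
Unfold 2 (reflect across v@6): 8 holes -> [(2, 4), (2, 5), (2, 6), (2, 7), (4, 4), (4, 5), (4, 6), (4, 7)]
Unfold 3 (reflect across v@4): 16 holes -> [(2, 0), (2, 1), (2, 2), (2, 3), (2, 4), (2, 5), (2, 6), (2, 7), (4, 0), (4, 1), (4, 2), (4, 3), (4, 4), (4, 5), (4, 6), (4, 7)]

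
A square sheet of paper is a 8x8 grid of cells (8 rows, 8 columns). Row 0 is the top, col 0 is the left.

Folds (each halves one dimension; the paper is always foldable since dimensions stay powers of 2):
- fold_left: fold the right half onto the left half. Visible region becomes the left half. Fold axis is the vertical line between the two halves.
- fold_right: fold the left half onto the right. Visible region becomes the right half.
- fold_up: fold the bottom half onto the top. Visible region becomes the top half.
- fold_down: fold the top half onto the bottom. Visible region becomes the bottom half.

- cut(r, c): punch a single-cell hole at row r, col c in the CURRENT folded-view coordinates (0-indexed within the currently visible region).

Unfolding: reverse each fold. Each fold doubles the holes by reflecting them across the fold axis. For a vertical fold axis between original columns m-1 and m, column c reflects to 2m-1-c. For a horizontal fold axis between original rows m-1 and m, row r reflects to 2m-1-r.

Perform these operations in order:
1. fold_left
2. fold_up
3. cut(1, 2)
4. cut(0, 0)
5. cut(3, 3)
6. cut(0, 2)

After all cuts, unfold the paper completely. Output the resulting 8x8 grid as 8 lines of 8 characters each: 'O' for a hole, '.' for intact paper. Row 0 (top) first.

Answer: O.O..O.O
..O..O..
........
...OO...
...OO...
........
..O..O..
O.O..O.O

Derivation:
Op 1 fold_left: fold axis v@4; visible region now rows[0,8) x cols[0,4) = 8x4
Op 2 fold_up: fold axis h@4; visible region now rows[0,4) x cols[0,4) = 4x4
Op 3 cut(1, 2): punch at orig (1,2); cuts so far [(1, 2)]; region rows[0,4) x cols[0,4) = 4x4
Op 4 cut(0, 0): punch at orig (0,0); cuts so far [(0, 0), (1, 2)]; region rows[0,4) x cols[0,4) = 4x4
Op 5 cut(3, 3): punch at orig (3,3); cuts so far [(0, 0), (1, 2), (3, 3)]; region rows[0,4) x cols[0,4) = 4x4
Op 6 cut(0, 2): punch at orig (0,2); cuts so far [(0, 0), (0, 2), (1, 2), (3, 3)]; region rows[0,4) x cols[0,4) = 4x4
Unfold 1 (reflect across h@4): 8 holes -> [(0, 0), (0, 2), (1, 2), (3, 3), (4, 3), (6, 2), (7, 0), (7, 2)]
Unfold 2 (reflect across v@4): 16 holes -> [(0, 0), (0, 2), (0, 5), (0, 7), (1, 2), (1, 5), (3, 3), (3, 4), (4, 3), (4, 4), (6, 2), (6, 5), (7, 0), (7, 2), (7, 5), (7, 7)]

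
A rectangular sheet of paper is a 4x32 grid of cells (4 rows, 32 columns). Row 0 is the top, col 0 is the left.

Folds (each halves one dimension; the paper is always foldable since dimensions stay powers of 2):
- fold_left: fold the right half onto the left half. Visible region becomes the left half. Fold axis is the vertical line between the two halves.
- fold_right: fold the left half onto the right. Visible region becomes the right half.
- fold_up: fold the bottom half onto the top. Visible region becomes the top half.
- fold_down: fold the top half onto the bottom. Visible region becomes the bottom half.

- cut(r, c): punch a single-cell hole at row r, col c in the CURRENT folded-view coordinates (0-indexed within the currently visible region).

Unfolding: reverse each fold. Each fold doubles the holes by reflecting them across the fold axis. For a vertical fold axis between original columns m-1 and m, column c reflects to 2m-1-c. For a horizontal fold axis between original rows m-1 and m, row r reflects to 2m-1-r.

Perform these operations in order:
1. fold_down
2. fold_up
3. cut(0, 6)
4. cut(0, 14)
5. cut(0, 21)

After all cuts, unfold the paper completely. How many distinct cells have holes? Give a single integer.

Answer: 12

Derivation:
Op 1 fold_down: fold axis h@2; visible region now rows[2,4) x cols[0,32) = 2x32
Op 2 fold_up: fold axis h@3; visible region now rows[2,3) x cols[0,32) = 1x32
Op 3 cut(0, 6): punch at orig (2,6); cuts so far [(2, 6)]; region rows[2,3) x cols[0,32) = 1x32
Op 4 cut(0, 14): punch at orig (2,14); cuts so far [(2, 6), (2, 14)]; region rows[2,3) x cols[0,32) = 1x32
Op 5 cut(0, 21): punch at orig (2,21); cuts so far [(2, 6), (2, 14), (2, 21)]; region rows[2,3) x cols[0,32) = 1x32
Unfold 1 (reflect across h@3): 6 holes -> [(2, 6), (2, 14), (2, 21), (3, 6), (3, 14), (3, 21)]
Unfold 2 (reflect across h@2): 12 holes -> [(0, 6), (0, 14), (0, 21), (1, 6), (1, 14), (1, 21), (2, 6), (2, 14), (2, 21), (3, 6), (3, 14), (3, 21)]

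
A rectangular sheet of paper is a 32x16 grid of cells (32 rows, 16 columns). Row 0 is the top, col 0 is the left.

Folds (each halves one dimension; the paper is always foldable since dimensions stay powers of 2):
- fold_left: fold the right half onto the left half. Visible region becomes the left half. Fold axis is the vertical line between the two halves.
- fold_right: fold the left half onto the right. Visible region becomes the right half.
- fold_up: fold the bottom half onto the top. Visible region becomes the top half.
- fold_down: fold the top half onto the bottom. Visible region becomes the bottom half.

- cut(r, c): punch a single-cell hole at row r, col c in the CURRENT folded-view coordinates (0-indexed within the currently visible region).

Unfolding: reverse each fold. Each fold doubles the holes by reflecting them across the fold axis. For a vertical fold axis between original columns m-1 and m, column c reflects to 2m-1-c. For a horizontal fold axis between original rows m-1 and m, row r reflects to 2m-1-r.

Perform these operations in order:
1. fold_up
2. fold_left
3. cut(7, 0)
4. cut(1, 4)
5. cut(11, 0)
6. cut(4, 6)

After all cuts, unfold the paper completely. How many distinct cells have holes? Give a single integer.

Answer: 16

Derivation:
Op 1 fold_up: fold axis h@16; visible region now rows[0,16) x cols[0,16) = 16x16
Op 2 fold_left: fold axis v@8; visible region now rows[0,16) x cols[0,8) = 16x8
Op 3 cut(7, 0): punch at orig (7,0); cuts so far [(7, 0)]; region rows[0,16) x cols[0,8) = 16x8
Op 4 cut(1, 4): punch at orig (1,4); cuts so far [(1, 4), (7, 0)]; region rows[0,16) x cols[0,8) = 16x8
Op 5 cut(11, 0): punch at orig (11,0); cuts so far [(1, 4), (7, 0), (11, 0)]; region rows[0,16) x cols[0,8) = 16x8
Op 6 cut(4, 6): punch at orig (4,6); cuts so far [(1, 4), (4, 6), (7, 0), (11, 0)]; region rows[0,16) x cols[0,8) = 16x8
Unfold 1 (reflect across v@8): 8 holes -> [(1, 4), (1, 11), (4, 6), (4, 9), (7, 0), (7, 15), (11, 0), (11, 15)]
Unfold 2 (reflect across h@16): 16 holes -> [(1, 4), (1, 11), (4, 6), (4, 9), (7, 0), (7, 15), (11, 0), (11, 15), (20, 0), (20, 15), (24, 0), (24, 15), (27, 6), (27, 9), (30, 4), (30, 11)]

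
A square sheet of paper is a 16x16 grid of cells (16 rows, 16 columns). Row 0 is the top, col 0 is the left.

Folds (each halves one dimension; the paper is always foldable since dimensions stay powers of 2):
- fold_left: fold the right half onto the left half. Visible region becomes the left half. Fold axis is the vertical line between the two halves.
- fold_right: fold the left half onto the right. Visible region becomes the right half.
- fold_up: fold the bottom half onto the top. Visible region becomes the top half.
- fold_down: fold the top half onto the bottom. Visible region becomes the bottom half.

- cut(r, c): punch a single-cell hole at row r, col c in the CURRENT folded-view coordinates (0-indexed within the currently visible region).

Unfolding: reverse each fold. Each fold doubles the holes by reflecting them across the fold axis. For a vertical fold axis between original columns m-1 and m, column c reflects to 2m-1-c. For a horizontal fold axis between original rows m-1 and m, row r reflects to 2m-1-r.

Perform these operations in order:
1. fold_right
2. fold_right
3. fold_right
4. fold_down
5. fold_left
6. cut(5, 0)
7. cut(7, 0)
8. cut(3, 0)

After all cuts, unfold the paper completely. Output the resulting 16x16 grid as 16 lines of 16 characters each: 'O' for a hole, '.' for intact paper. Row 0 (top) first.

Answer: OOOOOOOOOOOOOOOO
................
OOOOOOOOOOOOOOOO
................
OOOOOOOOOOOOOOOO
................
................
................
................
................
................
OOOOOOOOOOOOOOOO
................
OOOOOOOOOOOOOOOO
................
OOOOOOOOOOOOOOOO

Derivation:
Op 1 fold_right: fold axis v@8; visible region now rows[0,16) x cols[8,16) = 16x8
Op 2 fold_right: fold axis v@12; visible region now rows[0,16) x cols[12,16) = 16x4
Op 3 fold_right: fold axis v@14; visible region now rows[0,16) x cols[14,16) = 16x2
Op 4 fold_down: fold axis h@8; visible region now rows[8,16) x cols[14,16) = 8x2
Op 5 fold_left: fold axis v@15; visible region now rows[8,16) x cols[14,15) = 8x1
Op 6 cut(5, 0): punch at orig (13,14); cuts so far [(13, 14)]; region rows[8,16) x cols[14,15) = 8x1
Op 7 cut(7, 0): punch at orig (15,14); cuts so far [(13, 14), (15, 14)]; region rows[8,16) x cols[14,15) = 8x1
Op 8 cut(3, 0): punch at orig (11,14); cuts so far [(11, 14), (13, 14), (15, 14)]; region rows[8,16) x cols[14,15) = 8x1
Unfold 1 (reflect across v@15): 6 holes -> [(11, 14), (11, 15), (13, 14), (13, 15), (15, 14), (15, 15)]
Unfold 2 (reflect across h@8): 12 holes -> [(0, 14), (0, 15), (2, 14), (2, 15), (4, 14), (4, 15), (11, 14), (11, 15), (13, 14), (13, 15), (15, 14), (15, 15)]
Unfold 3 (reflect across v@14): 24 holes -> [(0, 12), (0, 13), (0, 14), (0, 15), (2, 12), (2, 13), (2, 14), (2, 15), (4, 12), (4, 13), (4, 14), (4, 15), (11, 12), (11, 13), (11, 14), (11, 15), (13, 12), (13, 13), (13, 14), (13, 15), (15, 12), (15, 13), (15, 14), (15, 15)]
Unfold 4 (reflect across v@12): 48 holes -> [(0, 8), (0, 9), (0, 10), (0, 11), (0, 12), (0, 13), (0, 14), (0, 15), (2, 8), (2, 9), (2, 10), (2, 11), (2, 12), (2, 13), (2, 14), (2, 15), (4, 8), (4, 9), (4, 10), (4, 11), (4, 12), (4, 13), (4, 14), (4, 15), (11, 8), (11, 9), (11, 10), (11, 11), (11, 12), (11, 13), (11, 14), (11, 15), (13, 8), (13, 9), (13, 10), (13, 11), (13, 12), (13, 13), (13, 14), (13, 15), (15, 8), (15, 9), (15, 10), (15, 11), (15, 12), (15, 13), (15, 14), (15, 15)]
Unfold 5 (reflect across v@8): 96 holes -> [(0, 0), (0, 1), (0, 2), (0, 3), (0, 4), (0, 5), (0, 6), (0, 7), (0, 8), (0, 9), (0, 10), (0, 11), (0, 12), (0, 13), (0, 14), (0, 15), (2, 0), (2, 1), (2, 2), (2, 3), (2, 4), (2, 5), (2, 6), (2, 7), (2, 8), (2, 9), (2, 10), (2, 11), (2, 12), (2, 13), (2, 14), (2, 15), (4, 0), (4, 1), (4, 2), (4, 3), (4, 4), (4, 5), (4, 6), (4, 7), (4, 8), (4, 9), (4, 10), (4, 11), (4, 12), (4, 13), (4, 14), (4, 15), (11, 0), (11, 1), (11, 2), (11, 3), (11, 4), (11, 5), (11, 6), (11, 7), (11, 8), (11, 9), (11, 10), (11, 11), (11, 12), (11, 13), (11, 14), (11, 15), (13, 0), (13, 1), (13, 2), (13, 3), (13, 4), (13, 5), (13, 6), (13, 7), (13, 8), (13, 9), (13, 10), (13, 11), (13, 12), (13, 13), (13, 14), (13, 15), (15, 0), (15, 1), (15, 2), (15, 3), (15, 4), (15, 5), (15, 6), (15, 7), (15, 8), (15, 9), (15, 10), (15, 11), (15, 12), (15, 13), (15, 14), (15, 15)]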